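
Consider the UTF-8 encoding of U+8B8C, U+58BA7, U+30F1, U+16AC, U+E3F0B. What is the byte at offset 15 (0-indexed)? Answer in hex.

U+8B8C → 3-byte form E8 AE 8C at offsets 0–2.
U+58BA7 → 4-byte form F1 98 AE A7 at offsets 3–6.
U+30F1 → 3-byte form E3 83 B1 at offsets 7–9.
U+16AC → 3-byte form E1 9A AC at offsets 10–12.
U+E3F0B → 4-byte form F3 A3 BC 8B at offsets 13–16.
Offset 15 falls in char 5's range; it's byte 3 of F3 A3 BC 8B = 0xBC.

0xBC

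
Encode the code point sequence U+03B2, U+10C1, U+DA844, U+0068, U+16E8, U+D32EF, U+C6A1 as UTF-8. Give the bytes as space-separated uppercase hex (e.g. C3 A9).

CE B2 E1 83 81 F3 9A A1 84 68 E1 9B A8 F3 93 8B AF EC 9A A1

U+03B2: 2-byte form → CE B2.
U+10C1: 3-byte form → E1 83 81.
U+DA844: 4-byte form → F3 9A A1 84.
U+0068: 1-byte form → 68.
U+16E8: 3-byte form → E1 9B A8.
U+D32EF: 4-byte form → F3 93 8B AF.
U+C6A1: 3-byte form → EC 9A A1.
Concatenated (20 bytes): CE B2 E1 83 81 F3 9A A1 84 68 E1 9B A8 F3 93 8B AF EC 9A A1.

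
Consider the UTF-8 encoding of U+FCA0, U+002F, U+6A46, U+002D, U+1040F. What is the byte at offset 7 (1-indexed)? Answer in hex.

0x86

1-indexed offset 7 is 0-indexed offset 6.
U+FCA0 → 3-byte form EF B2 A0 at offsets 0–2.
U+002F → 1-byte form 2F at offsets 3–3.
U+6A46 → 3-byte form E6 A9 86 at offsets 4–6.
Offset 6 falls in char 3's range; it's byte 3 of E6 A9 86 = 0x86.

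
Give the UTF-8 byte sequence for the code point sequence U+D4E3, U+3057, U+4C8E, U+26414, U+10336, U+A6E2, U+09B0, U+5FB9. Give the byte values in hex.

ED 93 A3 E3 81 97 E4 B2 8E F0 A6 90 94 F0 90 8C B6 EA 9B A2 E0 A6 B0 E5 BE B9

U+D4E3: 3-byte form → ED 93 A3.
U+3057: 3-byte form → E3 81 97.
U+4C8E: 3-byte form → E4 B2 8E.
U+26414: 4-byte form → F0 A6 90 94.
U+10336: 4-byte form → F0 90 8C B6.
U+A6E2: 3-byte form → EA 9B A2.
U+09B0: 3-byte form → E0 A6 B0.
U+5FB9: 3-byte form → E5 BE B9.
Concatenated (26 bytes): ED 93 A3 E3 81 97 E4 B2 8E F0 A6 90 94 F0 90 8C B6 EA 9B A2 E0 A6 B0 E5 BE B9.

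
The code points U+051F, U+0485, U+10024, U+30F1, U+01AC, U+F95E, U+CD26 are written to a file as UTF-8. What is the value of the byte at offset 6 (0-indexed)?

U+051F → 2-byte form D4 9F at offsets 0–1.
U+0485 → 2-byte form D2 85 at offsets 2–3.
U+10024 → 4-byte form F0 90 80 A4 at offsets 4–7.
Offset 6 falls in char 3's range; it's byte 3 of F0 90 80 A4 = 0x80.

0x80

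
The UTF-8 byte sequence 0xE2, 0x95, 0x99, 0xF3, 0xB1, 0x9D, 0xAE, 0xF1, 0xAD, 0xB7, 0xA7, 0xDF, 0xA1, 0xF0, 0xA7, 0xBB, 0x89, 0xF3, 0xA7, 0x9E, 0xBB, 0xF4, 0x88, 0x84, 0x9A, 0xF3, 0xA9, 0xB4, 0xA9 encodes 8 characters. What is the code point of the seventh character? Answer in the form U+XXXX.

Offset 0: leading byte 0xE2 = 11100010 → 3-byte char #1 = E2 95 99.
Offset 3: leading byte 0xF3 = 11110011 → 4-byte char #2 = F3 B1 9D AE.
Offset 7: leading byte 0xF1 = 11110001 → 4-byte char #3 = F1 AD B7 A7.
Offset 11: leading byte 0xDF = 11011111 → 2-byte char #4 = DF A1.
Offset 13: leading byte 0xF0 = 11110000 → 4-byte char #5 = F0 A7 BB 89.
Offset 17: leading byte 0xF3 = 11110011 → 4-byte char #6 = F3 A7 9E BB.
Offset 21: leading byte 0xF4 = 11110100 → 4-byte char #7 = F4 88 84 9A.
Leading byte 0xF4 = 11110100 matches 11110xxx → 4-byte sequence.
Byte 1: 0xF4 = 11110100, payload 100 (3 bits).
Byte 2: 0x88 = 10001000 (10xxxxxx ✓), payload 001000.
Byte 3: 0x84 = 10000100 (10xxxxxx ✓), payload 000100.
Byte 4: 0x9A = 10011010 (10xxxxxx ✓), payload 011010.
Concatenate: 100001000000100011010 = 0x10811A (21 bits → U+10811A).

U+10811A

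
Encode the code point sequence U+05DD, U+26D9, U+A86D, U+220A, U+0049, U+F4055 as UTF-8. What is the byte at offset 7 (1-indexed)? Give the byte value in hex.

0xA1

1-indexed offset 7 is 0-indexed offset 6.
U+05DD → 2-byte form D7 9D at offsets 0–1.
U+26D9 → 3-byte form E2 9B 99 at offsets 2–4.
U+A86D → 3-byte form EA A1 AD at offsets 5–7.
Offset 6 falls in char 3's range; it's byte 2 of EA A1 AD = 0xA1.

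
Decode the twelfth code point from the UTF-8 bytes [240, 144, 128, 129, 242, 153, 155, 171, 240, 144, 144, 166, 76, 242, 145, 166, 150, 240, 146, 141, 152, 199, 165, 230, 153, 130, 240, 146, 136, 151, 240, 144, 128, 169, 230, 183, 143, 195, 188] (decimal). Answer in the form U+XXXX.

Offset 0: leading byte 0xF0 = 11110000 → 4-byte char #1 = F0 90 80 81.
Offset 4: leading byte 0xF2 = 11110010 → 4-byte char #2 = F2 99 9B AB.
Offset 8: leading byte 0xF0 = 11110000 → 4-byte char #3 = F0 90 90 A6.
Offset 12: leading byte 0x4C = 01001100 → 1-byte char #4 = 4C.
Offset 13: leading byte 0xF2 = 11110010 → 4-byte char #5 = F2 91 A6 96.
Offset 17: leading byte 0xF0 = 11110000 → 4-byte char #6 = F0 92 8D 98.
Offset 21: leading byte 0xC7 = 11000111 → 2-byte char #7 = C7 A5.
Offset 23: leading byte 0xE6 = 11100110 → 3-byte char #8 = E6 99 82.
Offset 26: leading byte 0xF0 = 11110000 → 4-byte char #9 = F0 92 88 97.
Offset 30: leading byte 0xF0 = 11110000 → 4-byte char #10 = F0 90 80 A9.
Offset 34: leading byte 0xE6 = 11100110 → 3-byte char #11 = E6 B7 8F.
Offset 37: leading byte 0xC3 = 11000011 → 2-byte char #12 = C3 BC.
Leading byte 0xC3 = 11000011 matches 110xxxxx → 2-byte sequence.
Byte 1: 0xC3 = 11000011, payload 00011 (5 bits).
Byte 2: 0xBC = 10111100 (10xxxxxx ✓), payload 111100.
Concatenate: 00011111100 = 0xFC (11 bits → U+00FC).

U+00FC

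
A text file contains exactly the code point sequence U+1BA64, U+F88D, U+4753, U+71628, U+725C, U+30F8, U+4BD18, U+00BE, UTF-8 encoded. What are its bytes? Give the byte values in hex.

U+1BA64: 4-byte form → F0 9B A9 A4.
U+F88D: 3-byte form → EF A2 8D.
U+4753: 3-byte form → E4 9D 93.
U+71628: 4-byte form → F1 B1 98 A8.
U+725C: 3-byte form → E7 89 9C.
U+30F8: 3-byte form → E3 83 B8.
U+4BD18: 4-byte form → F1 8B B4 98.
U+00BE: 2-byte form → C2 BE.
Concatenated (26 bytes): F0 9B A9 A4 EF A2 8D E4 9D 93 F1 B1 98 A8 E7 89 9C E3 83 B8 F1 8B B4 98 C2 BE.

F0 9B A9 A4 EF A2 8D E4 9D 93 F1 B1 98 A8 E7 89 9C E3 83 B8 F1 8B B4 98 C2 BE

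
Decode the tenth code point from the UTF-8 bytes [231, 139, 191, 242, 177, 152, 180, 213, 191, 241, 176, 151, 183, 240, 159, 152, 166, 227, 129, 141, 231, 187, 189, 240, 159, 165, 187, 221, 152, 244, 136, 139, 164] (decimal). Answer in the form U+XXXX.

Offset 0: leading byte 0xE7 = 11100111 → 3-byte char #1 = E7 8B BF.
Offset 3: leading byte 0xF2 = 11110010 → 4-byte char #2 = F2 B1 98 B4.
Offset 7: leading byte 0xD5 = 11010101 → 2-byte char #3 = D5 BF.
Offset 9: leading byte 0xF1 = 11110001 → 4-byte char #4 = F1 B0 97 B7.
Offset 13: leading byte 0xF0 = 11110000 → 4-byte char #5 = F0 9F 98 A6.
Offset 17: leading byte 0xE3 = 11100011 → 3-byte char #6 = E3 81 8D.
Offset 20: leading byte 0xE7 = 11100111 → 3-byte char #7 = E7 BB BD.
Offset 23: leading byte 0xF0 = 11110000 → 4-byte char #8 = F0 9F A5 BB.
Offset 27: leading byte 0xDD = 11011101 → 2-byte char #9 = DD 98.
Offset 29: leading byte 0xF4 = 11110100 → 4-byte char #10 = F4 88 8B A4.
Leading byte 0xF4 = 11110100 matches 11110xxx → 4-byte sequence.
Byte 1: 0xF4 = 11110100, payload 100 (3 bits).
Byte 2: 0x88 = 10001000 (10xxxxxx ✓), payload 001000.
Byte 3: 0x8B = 10001011 (10xxxxxx ✓), payload 001011.
Byte 4: 0xA4 = 10100100 (10xxxxxx ✓), payload 100100.
Concatenate: 100001000001011100100 = 0x1082E4 (21 bits → U+1082E4).

U+1082E4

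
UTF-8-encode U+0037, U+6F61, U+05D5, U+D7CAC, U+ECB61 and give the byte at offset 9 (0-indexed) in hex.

0xAC

U+0037 → 1-byte form 37 at offsets 0–0.
U+6F61 → 3-byte form E6 BD A1 at offsets 1–3.
U+05D5 → 2-byte form D7 95 at offsets 4–5.
U+D7CAC → 4-byte form F3 97 B2 AC at offsets 6–9.
Offset 9 falls in char 4's range; it's byte 4 of F3 97 B2 AC = 0xAC.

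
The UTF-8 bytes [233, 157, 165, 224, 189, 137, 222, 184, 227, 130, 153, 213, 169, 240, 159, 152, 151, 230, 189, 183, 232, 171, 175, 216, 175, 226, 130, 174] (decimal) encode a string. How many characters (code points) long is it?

10

Byte at offset 0: 0xE9 = 11101001 → 3-byte char (#1). Advance 3.
Byte at offset 3: 0xE0 = 11100000 → 3-byte char (#2). Advance 3.
Byte at offset 6: 0xDE = 11011110 → 2-byte char (#3). Advance 2.
Byte at offset 8: 0xE3 = 11100011 → 3-byte char (#4). Advance 3.
Byte at offset 11: 0xD5 = 11010101 → 2-byte char (#5). Advance 2.
Byte at offset 13: 0xF0 = 11110000 → 4-byte char (#6). Advance 4.
Byte at offset 17: 0xE6 = 11100110 → 3-byte char (#7). Advance 3.
Byte at offset 20: 0xE8 = 11101000 → 3-byte char (#8). Advance 3.
Byte at offset 23: 0xD8 = 11011000 → 2-byte char (#9). Advance 2.
Byte at offset 25: 0xE2 = 11100010 → 3-byte char (#10). Advance 3.
Reached end at offset 28 after 10 code points.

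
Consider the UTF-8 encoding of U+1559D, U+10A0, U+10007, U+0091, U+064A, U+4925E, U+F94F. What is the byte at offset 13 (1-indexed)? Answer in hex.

0x91

1-indexed offset 13 is 0-indexed offset 12.
U+1559D → 4-byte form F0 95 96 9D at offsets 0–3.
U+10A0 → 3-byte form E1 82 A0 at offsets 4–6.
U+10007 → 4-byte form F0 90 80 87 at offsets 7–10.
U+0091 → 2-byte form C2 91 at offsets 11–12.
Offset 12 falls in char 4's range; it's byte 2 of C2 91 = 0x91.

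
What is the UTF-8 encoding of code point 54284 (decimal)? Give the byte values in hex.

ED 90 8C

U+D40C = 0xD40C = 54284 decimal. In range U+0800–U+FFFF → 3-byte form: 1110xxxx 10xxxxxx 10xxxxxx.
Binary (16 bits): 1101010000001100.
Split 4+6+6: 1101 | 010000 | 001100.
Byte 1: 11101101 = 0xED.
Byte 2: 10010000 = 0x90.
Byte 3: 10001100 = 0x8C.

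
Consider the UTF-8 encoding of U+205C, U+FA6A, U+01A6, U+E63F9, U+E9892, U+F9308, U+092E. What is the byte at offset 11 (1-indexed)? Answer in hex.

0x8F

1-indexed offset 11 is 0-indexed offset 10.
U+205C → 3-byte form E2 81 9C at offsets 0–2.
U+FA6A → 3-byte form EF A9 AA at offsets 3–5.
U+01A6 → 2-byte form C6 A6 at offsets 6–7.
U+E63F9 → 4-byte form F3 A6 8F B9 at offsets 8–11.
Offset 10 falls in char 4's range; it's byte 3 of F3 A6 8F B9 = 0x8F.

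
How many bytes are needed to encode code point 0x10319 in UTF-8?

U+10319 = 0x10319. UTF-8 uses 1 byte below 0x80, 2 below 0x800, 3 below 0x10000, 4 up to 0x10FFFF. 0x10319 is in U+10000–U+10FFFF → 4 bytes.

4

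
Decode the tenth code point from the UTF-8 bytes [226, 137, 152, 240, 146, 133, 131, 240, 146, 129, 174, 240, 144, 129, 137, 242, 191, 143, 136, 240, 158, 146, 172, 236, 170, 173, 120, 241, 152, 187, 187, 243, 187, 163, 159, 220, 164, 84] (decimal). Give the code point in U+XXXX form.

Offset 0: leading byte 0xE2 = 11100010 → 3-byte char #1 = E2 89 98.
Offset 3: leading byte 0xF0 = 11110000 → 4-byte char #2 = F0 92 85 83.
Offset 7: leading byte 0xF0 = 11110000 → 4-byte char #3 = F0 92 81 AE.
Offset 11: leading byte 0xF0 = 11110000 → 4-byte char #4 = F0 90 81 89.
Offset 15: leading byte 0xF2 = 11110010 → 4-byte char #5 = F2 BF 8F 88.
Offset 19: leading byte 0xF0 = 11110000 → 4-byte char #6 = F0 9E 92 AC.
Offset 23: leading byte 0xEC = 11101100 → 3-byte char #7 = EC AA AD.
Offset 26: leading byte 0x78 = 01111000 → 1-byte char #8 = 78.
Offset 27: leading byte 0xF1 = 11110001 → 4-byte char #9 = F1 98 BB BB.
Offset 31: leading byte 0xF3 = 11110011 → 4-byte char #10 = F3 BB A3 9F.
Leading byte 0xF3 = 11110011 matches 11110xxx → 4-byte sequence.
Byte 1: 0xF3 = 11110011, payload 011 (3 bits).
Byte 2: 0xBB = 10111011 (10xxxxxx ✓), payload 111011.
Byte 3: 0xA3 = 10100011 (10xxxxxx ✓), payload 100011.
Byte 4: 0x9F = 10011111 (10xxxxxx ✓), payload 011111.
Concatenate: 011111011100011011111 = 0xFB8DF (21 bits → U+FB8DF).

U+FB8DF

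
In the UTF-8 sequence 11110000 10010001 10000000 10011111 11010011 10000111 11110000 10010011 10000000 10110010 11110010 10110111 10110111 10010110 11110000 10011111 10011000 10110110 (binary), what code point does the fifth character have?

Offset 0: leading byte 0xF0 = 11110000 → 4-byte char #1 = F0 91 80 9F.
Offset 4: leading byte 0xD3 = 11010011 → 2-byte char #2 = D3 87.
Offset 6: leading byte 0xF0 = 11110000 → 4-byte char #3 = F0 93 80 B2.
Offset 10: leading byte 0xF2 = 11110010 → 4-byte char #4 = F2 B7 B7 96.
Offset 14: leading byte 0xF0 = 11110000 → 4-byte char #5 = F0 9F 98 B6.
Leading byte 0xF0 = 11110000 matches 11110xxx → 4-byte sequence.
Byte 1: 0xF0 = 11110000, payload 000 (3 bits).
Byte 2: 0x9F = 10011111 (10xxxxxx ✓), payload 011111.
Byte 3: 0x98 = 10011000 (10xxxxxx ✓), payload 011000.
Byte 4: 0xB6 = 10110110 (10xxxxxx ✓), payload 110110.
Concatenate: 000011111011000110110 = 0x1F636 (21 bits → U+1F636).

U+1F636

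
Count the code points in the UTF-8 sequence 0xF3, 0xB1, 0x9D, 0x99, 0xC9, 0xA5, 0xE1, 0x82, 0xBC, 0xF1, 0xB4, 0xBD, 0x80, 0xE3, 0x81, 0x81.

5

Byte at offset 0: 0xF3 = 11110011 → 4-byte char (#1). Advance 4.
Byte at offset 4: 0xC9 = 11001001 → 2-byte char (#2). Advance 2.
Byte at offset 6: 0xE1 = 11100001 → 3-byte char (#3). Advance 3.
Byte at offset 9: 0xF1 = 11110001 → 4-byte char (#4). Advance 4.
Byte at offset 13: 0xE3 = 11100011 → 3-byte char (#5). Advance 3.
Reached end at offset 16 after 5 code points.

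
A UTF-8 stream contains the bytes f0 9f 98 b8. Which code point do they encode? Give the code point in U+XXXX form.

Leading byte 0xF0 = 11110000 matches 11110xxx → 4-byte sequence.
Byte 1: 0xF0 = 11110000, payload 000 (3 bits).
Byte 2: 0x9F = 10011111 (10xxxxxx ✓), payload 011111.
Byte 3: 0x98 = 10011000 (10xxxxxx ✓), payload 011000.
Byte 4: 0xB8 = 10111000 (10xxxxxx ✓), payload 111000.
Concatenate: 000011111011000111000 = 0x1F638 (21 bits → U+1F638).

U+1F638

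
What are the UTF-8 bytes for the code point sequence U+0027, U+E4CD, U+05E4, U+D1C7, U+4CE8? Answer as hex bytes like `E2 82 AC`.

27 EE 93 8D D7 A4 ED 87 87 E4 B3 A8

U+0027: 1-byte form → 27.
U+E4CD: 3-byte form → EE 93 8D.
U+05E4: 2-byte form → D7 A4.
U+D1C7: 3-byte form → ED 87 87.
U+4CE8: 3-byte form → E4 B3 A8.
Concatenated (12 bytes): 27 EE 93 8D D7 A4 ED 87 87 E4 B3 A8.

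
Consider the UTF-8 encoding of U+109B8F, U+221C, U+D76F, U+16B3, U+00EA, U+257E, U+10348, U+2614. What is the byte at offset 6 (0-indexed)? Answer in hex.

U+109B8F → 4-byte form F4 89 AE 8F at offsets 0–3.
U+221C → 3-byte form E2 88 9C at offsets 4–6.
Offset 6 falls in char 2's range; it's byte 3 of E2 88 9C = 0x9C.

0x9C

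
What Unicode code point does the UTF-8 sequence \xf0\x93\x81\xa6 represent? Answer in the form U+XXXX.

Leading byte 0xF0 = 11110000 matches 11110xxx → 4-byte sequence.
Byte 1: 0xF0 = 11110000, payload 000 (3 bits).
Byte 2: 0x93 = 10010011 (10xxxxxx ✓), payload 010011.
Byte 3: 0x81 = 10000001 (10xxxxxx ✓), payload 000001.
Byte 4: 0xA6 = 10100110 (10xxxxxx ✓), payload 100110.
Concatenate: 000010011000001100110 = 0x13066 (21 bits → U+13066).

U+13066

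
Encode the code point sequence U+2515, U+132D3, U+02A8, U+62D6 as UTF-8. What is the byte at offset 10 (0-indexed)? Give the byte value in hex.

0x8B

U+2515 → 3-byte form E2 94 95 at offsets 0–2.
U+132D3 → 4-byte form F0 93 8B 93 at offsets 3–6.
U+02A8 → 2-byte form CA A8 at offsets 7–8.
U+62D6 → 3-byte form E6 8B 96 at offsets 9–11.
Offset 10 falls in char 4's range; it's byte 2 of E6 8B 96 = 0x8B.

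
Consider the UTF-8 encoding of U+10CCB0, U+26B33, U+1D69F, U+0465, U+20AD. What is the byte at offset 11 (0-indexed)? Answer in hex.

U+10CCB0 → 4-byte form F4 8C B2 B0 at offsets 0–3.
U+26B33 → 4-byte form F0 A6 AC B3 at offsets 4–7.
U+1D69F → 4-byte form F0 9D 9A 9F at offsets 8–11.
Offset 11 falls in char 3's range; it's byte 4 of F0 9D 9A 9F = 0x9F.

0x9F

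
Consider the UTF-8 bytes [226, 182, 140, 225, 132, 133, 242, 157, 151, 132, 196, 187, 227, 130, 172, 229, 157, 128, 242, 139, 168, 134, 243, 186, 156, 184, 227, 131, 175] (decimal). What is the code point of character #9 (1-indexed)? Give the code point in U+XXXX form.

Offset 0: leading byte 0xE2 = 11100010 → 3-byte char #1 = E2 B6 8C.
Offset 3: leading byte 0xE1 = 11100001 → 3-byte char #2 = E1 84 85.
Offset 6: leading byte 0xF2 = 11110010 → 4-byte char #3 = F2 9D 97 84.
Offset 10: leading byte 0xC4 = 11000100 → 2-byte char #4 = C4 BB.
Offset 12: leading byte 0xE3 = 11100011 → 3-byte char #5 = E3 82 AC.
Offset 15: leading byte 0xE5 = 11100101 → 3-byte char #6 = E5 9D 80.
Offset 18: leading byte 0xF2 = 11110010 → 4-byte char #7 = F2 8B A8 86.
Offset 22: leading byte 0xF3 = 11110011 → 4-byte char #8 = F3 BA 9C B8.
Offset 26: leading byte 0xE3 = 11100011 → 3-byte char #9 = E3 83 AF.
Leading byte 0xE3 = 11100011 matches 1110xxxx → 3-byte sequence.
Byte 1: 0xE3 = 11100011, payload 0011 (4 bits).
Byte 2: 0x83 = 10000011 (10xxxxxx ✓), payload 000011.
Byte 3: 0xAF = 10101111 (10xxxxxx ✓), payload 101111.
Concatenate: 0011000011101111 = 0x30EF (16 bits → U+30EF).

U+30EF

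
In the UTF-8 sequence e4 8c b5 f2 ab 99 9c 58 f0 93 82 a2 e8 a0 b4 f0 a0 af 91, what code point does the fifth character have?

Offset 0: leading byte 0xE4 = 11100100 → 3-byte char #1 = E4 8C B5.
Offset 3: leading byte 0xF2 = 11110010 → 4-byte char #2 = F2 AB 99 9C.
Offset 7: leading byte 0x58 = 01011000 → 1-byte char #3 = 58.
Offset 8: leading byte 0xF0 = 11110000 → 4-byte char #4 = F0 93 82 A2.
Offset 12: leading byte 0xE8 = 11101000 → 3-byte char #5 = E8 A0 B4.
Leading byte 0xE8 = 11101000 matches 1110xxxx → 3-byte sequence.
Byte 1: 0xE8 = 11101000, payload 1000 (4 bits).
Byte 2: 0xA0 = 10100000 (10xxxxxx ✓), payload 100000.
Byte 3: 0xB4 = 10110100 (10xxxxxx ✓), payload 110100.
Concatenate: 1000100000110100 = 0x8834 (16 bits → U+8834).

U+8834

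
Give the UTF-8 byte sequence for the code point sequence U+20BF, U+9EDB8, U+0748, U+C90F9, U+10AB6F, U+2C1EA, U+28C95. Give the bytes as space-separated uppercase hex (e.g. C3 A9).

E2 82 BF F2 9E B6 B8 DD 88 F3 89 83 B9 F4 8A AD AF F0 AC 87 AA F0 A8 B2 95

U+20BF: 3-byte form → E2 82 BF.
U+9EDB8: 4-byte form → F2 9E B6 B8.
U+0748: 2-byte form → DD 88.
U+C90F9: 4-byte form → F3 89 83 B9.
U+10AB6F: 4-byte form → F4 8A AD AF.
U+2C1EA: 4-byte form → F0 AC 87 AA.
U+28C95: 4-byte form → F0 A8 B2 95.
Concatenated (25 bytes): E2 82 BF F2 9E B6 B8 DD 88 F3 89 83 B9 F4 8A AD AF F0 AC 87 AA F0 A8 B2 95.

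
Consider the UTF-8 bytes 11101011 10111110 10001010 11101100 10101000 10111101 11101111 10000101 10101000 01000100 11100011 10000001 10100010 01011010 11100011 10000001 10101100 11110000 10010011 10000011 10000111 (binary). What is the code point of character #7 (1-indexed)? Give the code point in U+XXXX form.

U+306C

Offset 0: leading byte 0xEB = 11101011 → 3-byte char #1 = EB BE 8A.
Offset 3: leading byte 0xEC = 11101100 → 3-byte char #2 = EC A8 BD.
Offset 6: leading byte 0xEF = 11101111 → 3-byte char #3 = EF 85 A8.
Offset 9: leading byte 0x44 = 01000100 → 1-byte char #4 = 44.
Offset 10: leading byte 0xE3 = 11100011 → 3-byte char #5 = E3 81 A2.
Offset 13: leading byte 0x5A = 01011010 → 1-byte char #6 = 5A.
Offset 14: leading byte 0xE3 = 11100011 → 3-byte char #7 = E3 81 AC.
Leading byte 0xE3 = 11100011 matches 1110xxxx → 3-byte sequence.
Byte 1: 0xE3 = 11100011, payload 0011 (4 bits).
Byte 2: 0x81 = 10000001 (10xxxxxx ✓), payload 000001.
Byte 3: 0xAC = 10101100 (10xxxxxx ✓), payload 101100.
Concatenate: 0011000001101100 = 0x306C (16 bits → U+306C).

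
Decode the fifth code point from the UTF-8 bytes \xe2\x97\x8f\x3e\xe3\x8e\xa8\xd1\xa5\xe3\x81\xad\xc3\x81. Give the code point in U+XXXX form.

Offset 0: leading byte 0xE2 = 11100010 → 3-byte char #1 = E2 97 8F.
Offset 3: leading byte 0x3E = 00111110 → 1-byte char #2 = 3E.
Offset 4: leading byte 0xE3 = 11100011 → 3-byte char #3 = E3 8E A8.
Offset 7: leading byte 0xD1 = 11010001 → 2-byte char #4 = D1 A5.
Offset 9: leading byte 0xE3 = 11100011 → 3-byte char #5 = E3 81 AD.
Leading byte 0xE3 = 11100011 matches 1110xxxx → 3-byte sequence.
Byte 1: 0xE3 = 11100011, payload 0011 (4 bits).
Byte 2: 0x81 = 10000001 (10xxxxxx ✓), payload 000001.
Byte 3: 0xAD = 10101101 (10xxxxxx ✓), payload 101101.
Concatenate: 0011000001101101 = 0x306D (16 bits → U+306D).

U+306D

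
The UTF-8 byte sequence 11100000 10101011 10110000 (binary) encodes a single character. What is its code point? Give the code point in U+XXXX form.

Leading byte 0xE0 = 11100000 matches 1110xxxx → 3-byte sequence.
Byte 1: 0xE0 = 11100000, payload 0000 (4 bits).
Byte 2: 0xAB = 10101011 (10xxxxxx ✓), payload 101011.
Byte 3: 0xB0 = 10110000 (10xxxxxx ✓), payload 110000.
Concatenate: 0000101011110000 = 0xAF0 (16 bits → U+0AF0).

U+0AF0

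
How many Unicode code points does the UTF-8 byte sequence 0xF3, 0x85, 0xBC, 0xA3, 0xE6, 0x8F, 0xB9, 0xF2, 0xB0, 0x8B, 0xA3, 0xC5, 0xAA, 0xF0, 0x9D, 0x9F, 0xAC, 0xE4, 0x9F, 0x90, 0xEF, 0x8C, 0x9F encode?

7

Byte at offset 0: 0xF3 = 11110011 → 4-byte char (#1). Advance 4.
Byte at offset 4: 0xE6 = 11100110 → 3-byte char (#2). Advance 3.
Byte at offset 7: 0xF2 = 11110010 → 4-byte char (#3). Advance 4.
Byte at offset 11: 0xC5 = 11000101 → 2-byte char (#4). Advance 2.
Byte at offset 13: 0xF0 = 11110000 → 4-byte char (#5). Advance 4.
Byte at offset 17: 0xE4 = 11100100 → 3-byte char (#6). Advance 3.
Byte at offset 20: 0xEF = 11101111 → 3-byte char (#7). Advance 3.
Reached end at offset 23 after 7 code points.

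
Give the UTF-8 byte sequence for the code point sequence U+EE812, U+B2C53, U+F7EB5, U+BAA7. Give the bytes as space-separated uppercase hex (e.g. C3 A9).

F3 AE A0 92 F2 B2 B1 93 F3 B7 BA B5 EB AA A7

U+EE812: 4-byte form → F3 AE A0 92.
U+B2C53: 4-byte form → F2 B2 B1 93.
U+F7EB5: 4-byte form → F3 B7 BA B5.
U+BAA7: 3-byte form → EB AA A7.
Concatenated (15 bytes): F3 AE A0 92 F2 B2 B1 93 F3 B7 BA B5 EB AA A7.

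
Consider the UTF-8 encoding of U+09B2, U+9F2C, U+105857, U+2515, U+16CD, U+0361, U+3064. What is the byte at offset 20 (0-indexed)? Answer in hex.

U+09B2 → 3-byte form E0 A6 B2 at offsets 0–2.
U+9F2C → 3-byte form E9 BC AC at offsets 3–5.
U+105857 → 4-byte form F4 85 A1 97 at offsets 6–9.
U+2515 → 3-byte form E2 94 95 at offsets 10–12.
U+16CD → 3-byte form E1 9B 8D at offsets 13–15.
U+0361 → 2-byte form CD A1 at offsets 16–17.
U+3064 → 3-byte form E3 81 A4 at offsets 18–20.
Offset 20 falls in char 7's range; it's byte 3 of E3 81 A4 = 0xA4.

0xA4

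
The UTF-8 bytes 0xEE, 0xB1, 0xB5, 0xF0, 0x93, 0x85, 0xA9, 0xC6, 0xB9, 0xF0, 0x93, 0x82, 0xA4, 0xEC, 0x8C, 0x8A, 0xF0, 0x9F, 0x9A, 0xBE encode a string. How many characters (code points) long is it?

6

Byte at offset 0: 0xEE = 11101110 → 3-byte char (#1). Advance 3.
Byte at offset 3: 0xF0 = 11110000 → 4-byte char (#2). Advance 4.
Byte at offset 7: 0xC6 = 11000110 → 2-byte char (#3). Advance 2.
Byte at offset 9: 0xF0 = 11110000 → 4-byte char (#4). Advance 4.
Byte at offset 13: 0xEC = 11101100 → 3-byte char (#5). Advance 3.
Byte at offset 16: 0xF0 = 11110000 → 4-byte char (#6). Advance 4.
Reached end at offset 20 after 6 code points.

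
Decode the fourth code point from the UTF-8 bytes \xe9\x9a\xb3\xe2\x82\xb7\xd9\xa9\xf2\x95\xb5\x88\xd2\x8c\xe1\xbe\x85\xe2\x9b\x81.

Offset 0: leading byte 0xE9 = 11101001 → 3-byte char #1 = E9 9A B3.
Offset 3: leading byte 0xE2 = 11100010 → 3-byte char #2 = E2 82 B7.
Offset 6: leading byte 0xD9 = 11011001 → 2-byte char #3 = D9 A9.
Offset 8: leading byte 0xF2 = 11110010 → 4-byte char #4 = F2 95 B5 88.
Leading byte 0xF2 = 11110010 matches 11110xxx → 4-byte sequence.
Byte 1: 0xF2 = 11110010, payload 010 (3 bits).
Byte 2: 0x95 = 10010101 (10xxxxxx ✓), payload 010101.
Byte 3: 0xB5 = 10110101 (10xxxxxx ✓), payload 110101.
Byte 4: 0x88 = 10001000 (10xxxxxx ✓), payload 001000.
Concatenate: 010010101110101001000 = 0x95D48 (21 bits → U+95D48).

U+95D48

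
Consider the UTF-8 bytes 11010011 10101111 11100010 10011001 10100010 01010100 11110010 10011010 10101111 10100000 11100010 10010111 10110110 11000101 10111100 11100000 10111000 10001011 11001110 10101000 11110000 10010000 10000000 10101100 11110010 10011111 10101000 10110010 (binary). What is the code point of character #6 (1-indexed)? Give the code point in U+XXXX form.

Offset 0: leading byte 0xD3 = 11010011 → 2-byte char #1 = D3 AF.
Offset 2: leading byte 0xE2 = 11100010 → 3-byte char #2 = E2 99 A2.
Offset 5: leading byte 0x54 = 01010100 → 1-byte char #3 = 54.
Offset 6: leading byte 0xF2 = 11110010 → 4-byte char #4 = F2 9A AF A0.
Offset 10: leading byte 0xE2 = 11100010 → 3-byte char #5 = E2 97 B6.
Offset 13: leading byte 0xC5 = 11000101 → 2-byte char #6 = C5 BC.
Leading byte 0xC5 = 11000101 matches 110xxxxx → 2-byte sequence.
Byte 1: 0xC5 = 11000101, payload 00101 (5 bits).
Byte 2: 0xBC = 10111100 (10xxxxxx ✓), payload 111100.
Concatenate: 00101111100 = 0x17C (11 bits → U+017C).

U+017C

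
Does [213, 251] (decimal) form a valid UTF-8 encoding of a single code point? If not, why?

invalid (non-continuation byte where continuation expected)

Leading byte 0xD5 = 11010101 → 2-byte form.
Byte 2 is 0xFB = 11111011, which is not 10xxxxxx — expected a continuation byte.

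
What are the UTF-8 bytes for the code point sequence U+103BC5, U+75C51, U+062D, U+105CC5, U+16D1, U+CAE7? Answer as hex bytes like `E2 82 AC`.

F4 83 AF 85 F1 B5 B1 91 D8 AD F4 85 B3 85 E1 9B 91 EC AB A7

U+103BC5: 4-byte form → F4 83 AF 85.
U+75C51: 4-byte form → F1 B5 B1 91.
U+062D: 2-byte form → D8 AD.
U+105CC5: 4-byte form → F4 85 B3 85.
U+16D1: 3-byte form → E1 9B 91.
U+CAE7: 3-byte form → EC AB A7.
Concatenated (20 bytes): F4 83 AF 85 F1 B5 B1 91 D8 AD F4 85 B3 85 E1 9B 91 EC AB A7.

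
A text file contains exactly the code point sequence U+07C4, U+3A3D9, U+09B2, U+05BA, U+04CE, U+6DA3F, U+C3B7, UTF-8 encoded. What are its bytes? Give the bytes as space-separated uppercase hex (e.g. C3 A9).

DF 84 F0 BA 8F 99 E0 A6 B2 D6 BA D3 8E F1 AD A8 BF EC 8E B7

U+07C4: 2-byte form → DF 84.
U+3A3D9: 4-byte form → F0 BA 8F 99.
U+09B2: 3-byte form → E0 A6 B2.
U+05BA: 2-byte form → D6 BA.
U+04CE: 2-byte form → D3 8E.
U+6DA3F: 4-byte form → F1 AD A8 BF.
U+C3B7: 3-byte form → EC 8E B7.
Concatenated (20 bytes): DF 84 F0 BA 8F 99 E0 A6 B2 D6 BA D3 8E F1 AD A8 BF EC 8E B7.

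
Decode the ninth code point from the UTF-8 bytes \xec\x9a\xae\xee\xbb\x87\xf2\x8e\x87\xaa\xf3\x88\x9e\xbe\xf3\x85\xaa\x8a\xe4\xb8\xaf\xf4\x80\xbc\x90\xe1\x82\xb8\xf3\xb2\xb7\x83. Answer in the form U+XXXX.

Offset 0: leading byte 0xEC = 11101100 → 3-byte char #1 = EC 9A AE.
Offset 3: leading byte 0xEE = 11101110 → 3-byte char #2 = EE BB 87.
Offset 6: leading byte 0xF2 = 11110010 → 4-byte char #3 = F2 8E 87 AA.
Offset 10: leading byte 0xF3 = 11110011 → 4-byte char #4 = F3 88 9E BE.
Offset 14: leading byte 0xF3 = 11110011 → 4-byte char #5 = F3 85 AA 8A.
Offset 18: leading byte 0xE4 = 11100100 → 3-byte char #6 = E4 B8 AF.
Offset 21: leading byte 0xF4 = 11110100 → 4-byte char #7 = F4 80 BC 90.
Offset 25: leading byte 0xE1 = 11100001 → 3-byte char #8 = E1 82 B8.
Offset 28: leading byte 0xF3 = 11110011 → 4-byte char #9 = F3 B2 B7 83.
Leading byte 0xF3 = 11110011 matches 11110xxx → 4-byte sequence.
Byte 1: 0xF3 = 11110011, payload 011 (3 bits).
Byte 2: 0xB2 = 10110010 (10xxxxxx ✓), payload 110010.
Byte 3: 0xB7 = 10110111 (10xxxxxx ✓), payload 110111.
Byte 4: 0x83 = 10000011 (10xxxxxx ✓), payload 000011.
Concatenate: 011110010110111000011 = 0xF2DC3 (21 bits → U+F2DC3).

U+F2DC3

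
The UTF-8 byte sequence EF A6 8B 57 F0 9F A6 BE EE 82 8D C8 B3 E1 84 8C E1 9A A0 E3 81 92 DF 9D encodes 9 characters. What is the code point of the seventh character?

Offset 0: leading byte 0xEF = 11101111 → 3-byte char #1 = EF A6 8B.
Offset 3: leading byte 0x57 = 01010111 → 1-byte char #2 = 57.
Offset 4: leading byte 0xF0 = 11110000 → 4-byte char #3 = F0 9F A6 BE.
Offset 8: leading byte 0xEE = 11101110 → 3-byte char #4 = EE 82 8D.
Offset 11: leading byte 0xC8 = 11001000 → 2-byte char #5 = C8 B3.
Offset 13: leading byte 0xE1 = 11100001 → 3-byte char #6 = E1 84 8C.
Offset 16: leading byte 0xE1 = 11100001 → 3-byte char #7 = E1 9A A0.
Leading byte 0xE1 = 11100001 matches 1110xxxx → 3-byte sequence.
Byte 1: 0xE1 = 11100001, payload 0001 (4 bits).
Byte 2: 0x9A = 10011010 (10xxxxxx ✓), payload 011010.
Byte 3: 0xA0 = 10100000 (10xxxxxx ✓), payload 100000.
Concatenate: 0001011010100000 = 0x16A0 (16 bits → U+16A0).

U+16A0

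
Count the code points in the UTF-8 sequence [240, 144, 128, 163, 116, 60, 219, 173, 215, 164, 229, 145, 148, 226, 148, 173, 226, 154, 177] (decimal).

8

Byte at offset 0: 0xF0 = 11110000 → 4-byte char (#1). Advance 4.
Byte at offset 4: 0x74 = 01110100 → 1-byte char (#2). Advance 1.
Byte at offset 5: 0x3C = 00111100 → 1-byte char (#3). Advance 1.
Byte at offset 6: 0xDB = 11011011 → 2-byte char (#4). Advance 2.
Byte at offset 8: 0xD7 = 11010111 → 2-byte char (#5). Advance 2.
Byte at offset 10: 0xE5 = 11100101 → 3-byte char (#6). Advance 3.
Byte at offset 13: 0xE2 = 11100010 → 3-byte char (#7). Advance 3.
Byte at offset 16: 0xE2 = 11100010 → 3-byte char (#8). Advance 3.
Reached end at offset 19 after 8 code points.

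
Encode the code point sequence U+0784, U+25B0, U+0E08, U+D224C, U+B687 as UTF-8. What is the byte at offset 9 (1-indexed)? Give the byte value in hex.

1-indexed offset 9 is 0-indexed offset 8.
U+0784 → 2-byte form DE 84 at offsets 0–1.
U+25B0 → 3-byte form E2 96 B0 at offsets 2–4.
U+0E08 → 3-byte form E0 B8 88 at offsets 5–7.
U+D224C → 4-byte form F3 92 89 8C at offsets 8–11.
Offset 8 falls in char 4's range; it's byte 1 of F3 92 89 8C = 0xF3.

0xF3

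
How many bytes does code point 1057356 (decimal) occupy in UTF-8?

4

U+10224C = 0x10224C. UTF-8 uses 1 byte below 0x80, 2 below 0x800, 3 below 0x10000, 4 up to 0x10FFFF. 0x10224C is in U+10000–U+10FFFF → 4 bytes.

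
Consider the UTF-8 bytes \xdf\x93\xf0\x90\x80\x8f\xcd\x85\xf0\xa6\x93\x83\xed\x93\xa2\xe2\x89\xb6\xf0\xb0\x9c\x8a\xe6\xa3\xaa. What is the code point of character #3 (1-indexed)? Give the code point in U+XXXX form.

U+0345

Offset 0: leading byte 0xDF = 11011111 → 2-byte char #1 = DF 93.
Offset 2: leading byte 0xF0 = 11110000 → 4-byte char #2 = F0 90 80 8F.
Offset 6: leading byte 0xCD = 11001101 → 2-byte char #3 = CD 85.
Leading byte 0xCD = 11001101 matches 110xxxxx → 2-byte sequence.
Byte 1: 0xCD = 11001101, payload 01101 (5 bits).
Byte 2: 0x85 = 10000101 (10xxxxxx ✓), payload 000101.
Concatenate: 01101000101 = 0x345 (11 bits → U+0345).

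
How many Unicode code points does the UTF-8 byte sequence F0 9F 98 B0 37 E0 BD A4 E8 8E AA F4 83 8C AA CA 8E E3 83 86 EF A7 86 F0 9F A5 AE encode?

Byte at offset 0: 0xF0 = 11110000 → 4-byte char (#1). Advance 4.
Byte at offset 4: 0x37 = 00110111 → 1-byte char (#2). Advance 1.
Byte at offset 5: 0xE0 = 11100000 → 3-byte char (#3). Advance 3.
Byte at offset 8: 0xE8 = 11101000 → 3-byte char (#4). Advance 3.
Byte at offset 11: 0xF4 = 11110100 → 4-byte char (#5). Advance 4.
Byte at offset 15: 0xCA = 11001010 → 2-byte char (#6). Advance 2.
Byte at offset 17: 0xE3 = 11100011 → 3-byte char (#7). Advance 3.
Byte at offset 20: 0xEF = 11101111 → 3-byte char (#8). Advance 3.
Byte at offset 23: 0xF0 = 11110000 → 4-byte char (#9). Advance 4.
Reached end at offset 27 after 9 code points.

9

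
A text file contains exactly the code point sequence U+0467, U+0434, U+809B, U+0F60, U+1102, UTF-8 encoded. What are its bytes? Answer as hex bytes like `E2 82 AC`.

D1 A7 D0 B4 E8 82 9B E0 BD A0 E1 84 82

U+0467: 2-byte form → D1 A7.
U+0434: 2-byte form → D0 B4.
U+809B: 3-byte form → E8 82 9B.
U+0F60: 3-byte form → E0 BD A0.
U+1102: 3-byte form → E1 84 82.
Concatenated (13 bytes): D1 A7 D0 B4 E8 82 9B E0 BD A0 E1 84 82.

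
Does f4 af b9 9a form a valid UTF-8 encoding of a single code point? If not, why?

Leading byte 0xF4 = 11110100 → 4-byte form.
Payload = 0x12FE5A, which exceeds U+10FFFF, the maximum Unicode code point. (Leading bytes F5–FF, or F4 followed by ≥ 0x90, are invalid.)

invalid (encodes a value above U+10FFFF)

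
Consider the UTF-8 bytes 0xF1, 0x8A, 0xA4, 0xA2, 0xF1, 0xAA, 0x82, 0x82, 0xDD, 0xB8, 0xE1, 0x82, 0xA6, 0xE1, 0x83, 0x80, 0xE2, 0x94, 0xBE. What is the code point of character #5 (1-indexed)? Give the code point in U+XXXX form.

Offset 0: leading byte 0xF1 = 11110001 → 4-byte char #1 = F1 8A A4 A2.
Offset 4: leading byte 0xF1 = 11110001 → 4-byte char #2 = F1 AA 82 82.
Offset 8: leading byte 0xDD = 11011101 → 2-byte char #3 = DD B8.
Offset 10: leading byte 0xE1 = 11100001 → 3-byte char #4 = E1 82 A6.
Offset 13: leading byte 0xE1 = 11100001 → 3-byte char #5 = E1 83 80.
Leading byte 0xE1 = 11100001 matches 1110xxxx → 3-byte sequence.
Byte 1: 0xE1 = 11100001, payload 0001 (4 bits).
Byte 2: 0x83 = 10000011 (10xxxxxx ✓), payload 000011.
Byte 3: 0x80 = 10000000 (10xxxxxx ✓), payload 000000.
Concatenate: 0001000011000000 = 0x10C0 (16 bits → U+10C0).

U+10C0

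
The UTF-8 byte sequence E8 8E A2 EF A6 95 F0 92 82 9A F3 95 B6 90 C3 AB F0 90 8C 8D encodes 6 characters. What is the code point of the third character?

U+1209A

Offset 0: leading byte 0xE8 = 11101000 → 3-byte char #1 = E8 8E A2.
Offset 3: leading byte 0xEF = 11101111 → 3-byte char #2 = EF A6 95.
Offset 6: leading byte 0xF0 = 11110000 → 4-byte char #3 = F0 92 82 9A.
Leading byte 0xF0 = 11110000 matches 11110xxx → 4-byte sequence.
Byte 1: 0xF0 = 11110000, payload 000 (3 bits).
Byte 2: 0x92 = 10010010 (10xxxxxx ✓), payload 010010.
Byte 3: 0x82 = 10000010 (10xxxxxx ✓), payload 000010.
Byte 4: 0x9A = 10011010 (10xxxxxx ✓), payload 011010.
Concatenate: 000010010000010011010 = 0x1209A (21 bits → U+1209A).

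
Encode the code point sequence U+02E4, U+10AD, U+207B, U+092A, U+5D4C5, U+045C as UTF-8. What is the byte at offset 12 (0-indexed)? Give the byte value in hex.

0x9D

U+02E4 → 2-byte form CB A4 at offsets 0–1.
U+10AD → 3-byte form E1 82 AD at offsets 2–4.
U+207B → 3-byte form E2 81 BB at offsets 5–7.
U+092A → 3-byte form E0 A4 AA at offsets 8–10.
U+5D4C5 → 4-byte form F1 9D 93 85 at offsets 11–14.
Offset 12 falls in char 5's range; it's byte 2 of F1 9D 93 85 = 0x9D.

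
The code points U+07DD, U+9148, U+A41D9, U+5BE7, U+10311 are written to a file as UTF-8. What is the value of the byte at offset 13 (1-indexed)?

0xF0

1-indexed offset 13 is 0-indexed offset 12.
U+07DD → 2-byte form DF 9D at offsets 0–1.
U+9148 → 3-byte form E9 85 88 at offsets 2–4.
U+A41D9 → 4-byte form F2 A4 87 99 at offsets 5–8.
U+5BE7 → 3-byte form E5 AF A7 at offsets 9–11.
U+10311 → 4-byte form F0 90 8C 91 at offsets 12–15.
Offset 12 falls in char 5's range; it's byte 1 of F0 90 8C 91 = 0xF0.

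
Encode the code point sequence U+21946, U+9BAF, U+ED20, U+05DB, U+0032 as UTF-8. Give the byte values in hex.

F0 A1 A5 86 E9 AE AF EE B4 A0 D7 9B 32

U+21946: 4-byte form → F0 A1 A5 86.
U+9BAF: 3-byte form → E9 AE AF.
U+ED20: 3-byte form → EE B4 A0.
U+05DB: 2-byte form → D7 9B.
U+0032: 1-byte form → 32.
Concatenated (13 bytes): F0 A1 A5 86 E9 AE AF EE B4 A0 D7 9B 32.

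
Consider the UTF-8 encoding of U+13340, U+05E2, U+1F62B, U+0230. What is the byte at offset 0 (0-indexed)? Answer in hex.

0xF0

U+13340 → 4-byte form F0 93 8D 80 at offsets 0–3.
Offset 0 falls in char 1's range; it's byte 1 of F0 93 8D 80 = 0xF0.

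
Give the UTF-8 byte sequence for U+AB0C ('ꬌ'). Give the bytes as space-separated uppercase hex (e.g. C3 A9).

U+AB0C = 0xAB0C = 43788 decimal. In range U+0800–U+FFFF → 3-byte form: 1110xxxx 10xxxxxx 10xxxxxx.
Binary (16 bits): 1010101100001100.
Split 4+6+6: 1010 | 101100 | 001100.
Byte 1: 11101010 = 0xEA.
Byte 2: 10101100 = 0xAC.
Byte 3: 10001100 = 0x8C.

EA AC 8C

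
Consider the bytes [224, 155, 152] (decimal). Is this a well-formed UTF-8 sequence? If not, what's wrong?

Leading byte 0xE0 = 11100000 → 3-byte form.
Continuation bytes all match 10xxxxxx. Payload decodes to 0x6D8.
But 0x6D8 < 0x800, the minimum for a 3-byte sequence — this is an overlong encoding.

invalid (overlong encoding)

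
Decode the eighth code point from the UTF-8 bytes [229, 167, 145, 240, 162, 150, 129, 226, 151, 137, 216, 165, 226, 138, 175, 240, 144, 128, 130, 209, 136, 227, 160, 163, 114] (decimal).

Offset 0: leading byte 0xE5 = 11100101 → 3-byte char #1 = E5 A7 91.
Offset 3: leading byte 0xF0 = 11110000 → 4-byte char #2 = F0 A2 96 81.
Offset 7: leading byte 0xE2 = 11100010 → 3-byte char #3 = E2 97 89.
Offset 10: leading byte 0xD8 = 11011000 → 2-byte char #4 = D8 A5.
Offset 12: leading byte 0xE2 = 11100010 → 3-byte char #5 = E2 8A AF.
Offset 15: leading byte 0xF0 = 11110000 → 4-byte char #6 = F0 90 80 82.
Offset 19: leading byte 0xD1 = 11010001 → 2-byte char #7 = D1 88.
Offset 21: leading byte 0xE3 = 11100011 → 3-byte char #8 = E3 A0 A3.
Leading byte 0xE3 = 11100011 matches 1110xxxx → 3-byte sequence.
Byte 1: 0xE3 = 11100011, payload 0011 (4 bits).
Byte 2: 0xA0 = 10100000 (10xxxxxx ✓), payload 100000.
Byte 3: 0xA3 = 10100011 (10xxxxxx ✓), payload 100011.
Concatenate: 0011100000100011 = 0x3823 (16 bits → U+3823).

U+3823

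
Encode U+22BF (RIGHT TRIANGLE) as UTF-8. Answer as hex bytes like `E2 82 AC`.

E2 8A BF

U+22BF = 0x22BF = 8895 decimal. In range U+0800–U+FFFF → 3-byte form: 1110xxxx 10xxxxxx 10xxxxxx.
Binary (16 bits): 0010001010111111.
Split 4+6+6: 0010 | 001010 | 111111.
Byte 1: 11100010 = 0xE2.
Byte 2: 10001010 = 0x8A.
Byte 3: 10111111 = 0xBF.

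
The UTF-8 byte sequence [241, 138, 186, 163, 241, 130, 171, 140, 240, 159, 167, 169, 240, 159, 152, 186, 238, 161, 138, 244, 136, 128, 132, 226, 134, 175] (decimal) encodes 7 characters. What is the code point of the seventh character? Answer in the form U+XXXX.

Offset 0: leading byte 0xF1 = 11110001 → 4-byte char #1 = F1 8A BA A3.
Offset 4: leading byte 0xF1 = 11110001 → 4-byte char #2 = F1 82 AB 8C.
Offset 8: leading byte 0xF0 = 11110000 → 4-byte char #3 = F0 9F A7 A9.
Offset 12: leading byte 0xF0 = 11110000 → 4-byte char #4 = F0 9F 98 BA.
Offset 16: leading byte 0xEE = 11101110 → 3-byte char #5 = EE A1 8A.
Offset 19: leading byte 0xF4 = 11110100 → 4-byte char #6 = F4 88 80 84.
Offset 23: leading byte 0xE2 = 11100010 → 3-byte char #7 = E2 86 AF.
Leading byte 0xE2 = 11100010 matches 1110xxxx → 3-byte sequence.
Byte 1: 0xE2 = 11100010, payload 0010 (4 bits).
Byte 2: 0x86 = 10000110 (10xxxxxx ✓), payload 000110.
Byte 3: 0xAF = 10101111 (10xxxxxx ✓), payload 101111.
Concatenate: 0010000110101111 = 0x21AF (16 bits → U+21AF).

U+21AF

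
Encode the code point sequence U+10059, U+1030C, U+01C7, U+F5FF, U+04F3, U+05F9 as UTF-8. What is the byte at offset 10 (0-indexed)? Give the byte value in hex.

0xEF

U+10059 → 4-byte form F0 90 81 99 at offsets 0–3.
U+1030C → 4-byte form F0 90 8C 8C at offsets 4–7.
U+01C7 → 2-byte form C7 87 at offsets 8–9.
U+F5FF → 3-byte form EF 97 BF at offsets 10–12.
Offset 10 falls in char 4's range; it's byte 1 of EF 97 BF = 0xEF.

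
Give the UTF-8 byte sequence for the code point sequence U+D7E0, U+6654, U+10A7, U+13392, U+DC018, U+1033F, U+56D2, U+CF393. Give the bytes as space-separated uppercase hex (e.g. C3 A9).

U+D7E0: 3-byte form → ED 9F A0.
U+6654: 3-byte form → E6 99 94.
U+10A7: 3-byte form → E1 82 A7.
U+13392: 4-byte form → F0 93 8E 92.
U+DC018: 4-byte form → F3 9C 80 98.
U+1033F: 4-byte form → F0 90 8C BF.
U+56D2: 3-byte form → E5 9B 92.
U+CF393: 4-byte form → F3 8F 8E 93.
Concatenated (28 bytes): ED 9F A0 E6 99 94 E1 82 A7 F0 93 8E 92 F3 9C 80 98 F0 90 8C BF E5 9B 92 F3 8F 8E 93.

ED 9F A0 E6 99 94 E1 82 A7 F0 93 8E 92 F3 9C 80 98 F0 90 8C BF E5 9B 92 F3 8F 8E 93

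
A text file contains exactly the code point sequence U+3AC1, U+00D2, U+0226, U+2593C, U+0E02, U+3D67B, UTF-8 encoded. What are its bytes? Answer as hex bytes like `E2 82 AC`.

E3 AB 81 C3 92 C8 A6 F0 A5 A4 BC E0 B8 82 F0 BD 99 BB

U+3AC1: 3-byte form → E3 AB 81.
U+00D2: 2-byte form → C3 92.
U+0226: 2-byte form → C8 A6.
U+2593C: 4-byte form → F0 A5 A4 BC.
U+0E02: 3-byte form → E0 B8 82.
U+3D67B: 4-byte form → F0 BD 99 BB.
Concatenated (18 bytes): E3 AB 81 C3 92 C8 A6 F0 A5 A4 BC E0 B8 82 F0 BD 99 BB.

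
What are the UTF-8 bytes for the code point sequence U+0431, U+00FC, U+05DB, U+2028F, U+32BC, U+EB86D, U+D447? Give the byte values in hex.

U+0431: 2-byte form → D0 B1.
U+00FC: 2-byte form → C3 BC.
U+05DB: 2-byte form → D7 9B.
U+2028F: 4-byte form → F0 A0 8A 8F.
U+32BC: 3-byte form → E3 8A BC.
U+EB86D: 4-byte form → F3 AB A1 AD.
U+D447: 3-byte form → ED 91 87.
Concatenated (20 bytes): D0 B1 C3 BC D7 9B F0 A0 8A 8F E3 8A BC F3 AB A1 AD ED 91 87.

D0 B1 C3 BC D7 9B F0 A0 8A 8F E3 8A BC F3 AB A1 AD ED 91 87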